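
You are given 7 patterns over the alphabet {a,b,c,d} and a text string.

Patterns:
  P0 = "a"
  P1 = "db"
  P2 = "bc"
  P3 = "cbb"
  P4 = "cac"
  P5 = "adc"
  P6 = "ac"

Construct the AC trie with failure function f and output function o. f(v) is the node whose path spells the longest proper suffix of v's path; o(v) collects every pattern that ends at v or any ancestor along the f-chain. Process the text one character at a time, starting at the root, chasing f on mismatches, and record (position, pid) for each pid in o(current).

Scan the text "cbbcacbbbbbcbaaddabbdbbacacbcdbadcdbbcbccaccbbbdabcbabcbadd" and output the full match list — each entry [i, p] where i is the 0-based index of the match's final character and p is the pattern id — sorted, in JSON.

Build automaton:
Trie nodes:
  0='ε' goto a→1 b→4 c→6 d→2
  1='a' goto c→13 d→11  [P0 ends]
  2='d' goto b→3
  3='db' goto ·  [P1 ends]
  4='b' goto c→5
  5='bc' goto ·  [P2 ends]
  6='c' goto a→9 b→7
  7='cb' goto b→8
  8='cbb' goto ·  [P3 ends]
  9='ca' goto c→10
  10='cac' goto ·  [P4 ends]
  11='ad' goto c→12
  12='adc' goto ·  [P5 ends]
  13='ac' goto ·  [P6 ends]

Failure links (BFS by depth):
  fail(1) 'a': from fail(0)=0 chase 'a': 0 ⇒ 0;  out={0}∪out(0)={0}
  fail(2) 'd': from fail(0)=0 chase 'd': 0 ⇒ 0;  out=∅∪out(0)=∅
  fail(4) 'b': from fail(0)=0 chase 'b': 0 ⇒ 0;  out=∅∪out(0)=∅
  fail(6) 'c': from fail(0)=0 chase 'c': 0 ⇒ 0;  out=∅∪out(0)=∅
  fail(3) 'db': from fail(2)=0 chase 'b': 0 ⇒ 4;  out={1}∪out(4)={1}
  fail(5) 'bc': from fail(4)=0 chase 'c': 0 ⇒ 6;  out={2}∪out(6)={2}
  fail(7) 'cb': from fail(6)=0 chase 'b': 0 ⇒ 4;  out=∅∪out(4)=∅
  fail(9) 'ca': from fail(6)=0 chase 'a': 0 ⇒ 1;  out=∅∪out(1)={0}
  fail(11) 'ad': from fail(1)=0 chase 'd': 0 ⇒ 2;  out=∅∪out(2)=∅
  fail(13) 'ac': from fail(1)=0 chase 'c': 0 ⇒ 6;  out={6}∪out(6)={6}
  fail(8) 'cbb': from fail(7)=4 chase 'b': 4→0 ⇒ 4;  out={3}∪out(4)={3}
  fail(10) 'cac': from fail(9)=1 chase 'c': 1 ⇒ 13;  out={4}∪out(13)={4,6}
  fail(12) 'adc': from fail(11)=2 chase 'c': 2→0 ⇒ 6;  out={5}∪out(6)={5}

Text stream:
pos 0 'c': at 6
pos 1 'b': at 7
pos 2 'b': at 8  ** P3@[0:2]
pos 3 'c': at 5 (via fail)  ** P2@[2:3]
pos 4 'a': at 9 (via fail)  ** P0@[4:4]
pos 5 'c': at 10  ** P4@[3:5],P6@[4:5]
pos 6 'b': at 7 (via fail)
pos 7 'b': at 8  ** P3@[5:7]
pos 8 'b': at 4 (via fail)
pos 9 'b': at 4 (via fail)
pos 10 'b': at 4 (via fail)
pos 11 'c': at 5  ** P2@[10:11]
pos 12 'b': at 7 (via fail)
pos 13 'a': at 1 (via fail)  ** P0@[13:13]
pos 14 'a': at 1 (via fail)  ** P0@[14:14]
pos 15 'd': at 11
pos 16 'd': at 2 (via fail)
pos 17 'a': at 1 (via fail)  ** P0@[17:17]
pos 18 'b': at 4 (via fail)
pos 19 'b': at 4 (via fail)
pos 20 'd': at 2 (via fail)
pos 21 'b': at 3  ** P1@[20:21]
pos 22 'b': at 4 (via fail)
pos 23 'a': at 1 (via fail)  ** P0@[23:23]
pos 24 'c': at 13  ** P6@[23:24]
pos 25 'a': at 9 (via fail)  ** P0@[25:25]
pos 26 'c': at 10  ** P4@[24:26],P6@[25:26]
pos 27 'b': at 7 (via fail)
pos 28 'c': at 5 (via fail)  ** P2@[27:28]
pos 29 'd': at 2 (via fail)
pos 30 'b': at 3  ** P1@[29:30]
pos 31 'a': at 1 (via fail)  ** P0@[31:31]
pos 32 'd': at 11
pos 33 'c': at 12  ** P5@[31:33]
pos 34 'd': at 2 (via fail)
pos 35 'b': at 3  ** P1@[34:35]
pos 36 'b': at 4 (via fail)
pos 37 'c': at 5  ** P2@[36:37]
pos 38 'b': at 7 (via fail)
pos 39 'c': at 5 (via fail)  ** P2@[38:39]
pos 40 'c': at 6 (via fail)
pos 41 'a': at 9  ** P0@[41:41]
pos 42 'c': at 10  ** P4@[40:42],P6@[41:42]
pos 43 'c': at 6 (via fail)
pos 44 'b': at 7
pos 45 'b': at 8  ** P3@[43:45]
pos 46 'b': at 4 (via fail)
pos 47 'd': at 2 (via fail)
pos 48 'a': at 1 (via fail)  ** P0@[48:48]
pos 49 'b': at 4 (via fail)
pos 50 'c': at 5  ** P2@[49:50]
pos 51 'b': at 7 (via fail)
pos 52 'a': at 1 (via fail)  ** P0@[52:52]
pos 53 'b': at 4 (via fail)
pos 54 'c': at 5  ** P2@[53:54]
pos 55 'b': at 7 (via fail)
pos 56 'a': at 1 (via fail)  ** P0@[56:56]
pos 57 'd': at 11
pos 58 'd': at 2 (via fail)

All matches (sorted): [[2,3],[3,2],[4,0],[5,4],[5,6],[7,3],[11,2],[13,0],[14,0],[17,0],[21,1],[23,0],[24,6],[25,0],[26,4],[26,6],[28,2],[30,1],[31,0],[33,5],[35,1],[37,2],[39,2],[41,0],[42,4],[42,6],[45,3],[48,0],[50,2],[52,0],[54,2],[56,0]]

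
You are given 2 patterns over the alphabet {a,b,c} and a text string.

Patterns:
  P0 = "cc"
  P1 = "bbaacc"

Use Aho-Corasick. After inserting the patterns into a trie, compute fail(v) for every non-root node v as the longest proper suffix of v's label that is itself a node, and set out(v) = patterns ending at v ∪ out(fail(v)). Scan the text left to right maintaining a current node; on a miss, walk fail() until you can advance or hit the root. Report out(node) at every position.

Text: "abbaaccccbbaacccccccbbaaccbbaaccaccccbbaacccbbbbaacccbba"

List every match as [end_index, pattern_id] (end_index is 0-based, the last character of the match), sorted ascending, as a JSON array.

Build:
Trie nodes:
  n0 'ε': b→3 c→1
  n1 'c': c→2
  n2 'cc': ·  ←P0
  n3 'b': b→4
  n4 'bb': a→5
  n5 'bba': a→6
  n6 'bbaa': c→7
  n7 'bbaac': c→8
  n8 'bbaacc': ·  ←P1

Failure links (BFS by depth):
  n1('c'): parent n0 fail=0; on 'c' 0 → fail=0;  out ∅∪∅=∅
  n3('b'): parent n0 fail=0; on 'b' 0 → fail=0;  out ∅∪∅=∅
  n2('cc'): parent n1 fail=0; on 'c' 0 → fail=1;  out {0}∪∅={0}
  n4('bb'): parent n3 fail=0; on 'b' 0 → fail=3;  out ∅∪∅=∅
  n5('bba'): parent n4 fail=3; on 'a' 3→0 → fail=0;  out ∅∪∅=∅
  n6('bbaa'): parent n5 fail=0; on 'a' 0 → fail=0;  out ∅∪∅=∅
  n7('bbaac'): parent n6 fail=0; on 'c' 0 → fail=1;  out ∅∪∅=∅
  n8('bbaacc'): parent n7 fail=1; on 'c' 1 → fail=2;  out {1}∪{0}={0,1}

Run:
pos 0 'a': at 0
pos 1 'b': at 3
pos 2 'b': at 4
pos 3 'a': at 5
pos 4 'a': at 6
pos 5 'c': at 7
pos 6 'c': at 8  → match P0@[5:6],P1@[1:6]
pos 7 'c': at 2 (via fail)  → match P0@[6:7]
pos 8 'c': at 2 (via fail)  → match P0@[7:8]
pos 9 'b': at 3 (via fail)
pos 10 'b': at 4
pos 11 'a': at 5
pos 12 'a': at 6
pos 13 'c': at 7
pos 14 'c': at 8  → match P0@[13:14],P1@[9:14]
pos 15 'c': at 2 (via fail)  → match P0@[14:15]
pos 16 'c': at 2 (via fail)  → match P0@[15:16]
pos 17 'c': at 2 (via fail)  → match P0@[16:17]
pos 18 'c': at 2 (via fail)  → match P0@[17:18]
pos 19 'c': at 2 (via fail)  → match P0@[18:19]
pos 20 'b': at 3 (via fail)
pos 21 'b': at 4
pos 22 'a': at 5
pos 23 'a': at 6
pos 24 'c': at 7
pos 25 'c': at 8  → match P0@[24:25],P1@[20:25]
pos 26 'b': at 3 (via fail)
pos 27 'b': at 4
pos 28 'a': at 5
pos 29 'a': at 6
pos 30 'c': at 7
pos 31 'c': at 8  → match P0@[30:31],P1@[26:31]
pos 32 'a': at 0 (via fail)
pos 33 'c': at 1
pos 34 'c': at 2  → match P0@[33:34]
pos 35 'c': at 2 (via fail)  → match P0@[34:35]
pos 36 'c': at 2 (via fail)  → match P0@[35:36]
pos 37 'b': at 3 (via fail)
pos 38 'b': at 4
pos 39 'a': at 5
pos 40 'a': at 6
pos 41 'c': at 7
pos 42 'c': at 8  → match P0@[41:42],P1@[37:42]
pos 43 'c': at 2 (via fail)  → match P0@[42:43]
pos 44 'b': at 3 (via fail)
pos 45 'b': at 4
pos 46 'b': at 4 (via fail)
pos 47 'b': at 4 (via fail)
pos 48 'a': at 5
pos 49 'a': at 6
pos 50 'c': at 7
pos 51 'c': at 8  → match P0@[50:51],P1@[46:51]
pos 52 'c': at 2 (via fail)  → match P0@[51:52]
pos 53 'b': at 3 (via fail)
pos 54 'b': at 4
pos 55 'a': at 5

All matches (sorted): [[6,0],[6,1],[7,0],[8,0],[14,0],[14,1],[15,0],[16,0],[17,0],[18,0],[19,0],[25,0],[25,1],[31,0],[31,1],[34,0],[35,0],[36,0],[42,0],[42,1],[43,0],[51,0],[51,1],[52,0]]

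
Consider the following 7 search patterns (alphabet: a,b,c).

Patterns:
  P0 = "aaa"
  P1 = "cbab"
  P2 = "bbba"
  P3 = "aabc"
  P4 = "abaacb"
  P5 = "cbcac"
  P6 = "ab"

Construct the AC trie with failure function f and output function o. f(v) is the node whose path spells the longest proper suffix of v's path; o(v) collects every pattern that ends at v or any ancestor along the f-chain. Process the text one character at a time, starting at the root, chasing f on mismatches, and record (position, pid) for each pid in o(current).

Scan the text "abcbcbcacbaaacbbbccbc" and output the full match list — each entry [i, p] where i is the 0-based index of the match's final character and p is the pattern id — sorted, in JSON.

Construct AC machine:
Trie (insert patterns):
  n0 'ε': a→1 b→8 c→4
  n1 'a': a→2 b→14
  n2 'aa': a→3 b→12
  n3 'aaa': ·  [P0 ends]
  n4 'c': b→5
  n5 'cb': a→6 c→19
  n6 'cba': b→7
  n7 'cbab': ·  [P1 ends]
  n8 'b': b→9
  n9 'bb': b→10
  n10 'bbb': a→11
  n11 'bbba': ·  [P2 ends]
  n12 'aab': c→13
  n13 'aabc': ·  [P3 ends]
  n14 'ab': a→15  [P6 ends]
  n15 'aba': a→16
  n16 'abaa': c→17
  n17 'abaac': b→18
  n18 'abaacb': ·  [P4 ends]
  n19 'cbc': a→20
  n20 'cbca': c→21
  n21 'cbcac': ·  [P5 ends]

BFS fail/out derivation:
  fail(1) 'a': from fail(0)=0 chase 'a': 0 ⇒ 0;  out=∅∪out(0)=∅
  fail(4) 'c': from fail(0)=0 chase 'c': 0 ⇒ 0;  out=∅∪out(0)=∅
  fail(8) 'b': from fail(0)=0 chase 'b': 0 ⇒ 0;  out=∅∪out(0)=∅
  fail(2) 'aa': from fail(1)=0 chase 'a': 0 ⇒ 1;  out=∅∪out(1)=∅
  fail(5) 'cb': from fail(4)=0 chase 'b': 0 ⇒ 8;  out=∅∪out(8)=∅
  fail(9) 'bb': from fail(8)=0 chase 'b': 0 ⇒ 8;  out=∅∪out(8)=∅
  fail(14) 'ab': from fail(1)=0 chase 'b': 0 ⇒ 8;  out={6}∪out(8)={6}
  fail(3) 'aaa': from fail(2)=1 chase 'a': 1 ⇒ 2;  out={0}∪out(2)={0}
  fail(6) 'cba': from fail(5)=8 chase 'a': 8→0 ⇒ 1;  out=∅∪out(1)=∅
  fail(10) 'bbb': from fail(9)=8 chase 'b': 8 ⇒ 9;  out=∅∪out(9)=∅
  fail(12) 'aab': from fail(2)=1 chase 'b': 1 ⇒ 14;  out=∅∪out(14)={6}
  fail(15) 'aba': from fail(14)=8 chase 'a': 8→0 ⇒ 1;  out=∅∪out(1)=∅
  fail(19) 'cbc': from fail(5)=8 chase 'c': 8→0 ⇒ 4;  out=∅∪out(4)=∅
  fail(7) 'cbab': from fail(6)=1 chase 'b': 1 ⇒ 14;  out={1}∪out(14)={1,6}
  fail(11) 'bbba': from fail(10)=9 chase 'a': 9→8→0 ⇒ 1;  out={2}∪out(1)={2}
  fail(13) 'aabc': from fail(12)=14 chase 'c': 14→8→0 ⇒ 4;  out={3}∪out(4)={3}
  fail(16) 'abaa': from fail(15)=1 chase 'a': 1 ⇒ 2;  out=∅∪out(2)=∅
  fail(20) 'cbca': from fail(19)=4 chase 'a': 4→0 ⇒ 1;  out=∅∪out(1)=∅
  fail(17) 'abaac': from fail(16)=2 chase 'c': 2→1→0 ⇒ 4;  out=∅∪out(4)=∅
  fail(21) 'cbcac': from fail(20)=1 chase 'c': 1→0 ⇒ 4;  out={5}∪out(4)={5}
  fail(18) 'abaacb': from fail(17)=4 chase 'b': 4 ⇒ 5;  out={4}∪out(5)={4}

Scan:
pos 0 'a': at 1
pos 1 'b': at 14  → match P6@[0:1]
pos 2 'c': at 4 (fail-walked)
pos 3 'b': at 5
pos 4 'c': at 19
pos 5 'b': at 5 (fail-walked)
pos 6 'c': at 19
pos 7 'a': at 20
pos 8 'c': at 21  → match P5@[4:8]
pos 9 'b': at 5 (fail-walked)
pos 10 'a': at 6
pos 11 'a': at 2 (fail-walked)
pos 12 'a': at 3  → match P0@[10:12]
pos 13 'c': at 4 (fail-walked)
pos 14 'b': at 5
pos 15 'b': at 9 (fail-walked)
pos 16 'b': at 10
pos 17 'c': at 4 (fail-walked)
pos 18 'c': at 4 (fail-walked)
pos 19 'b': at 5
pos 20 'c': at 19

All matches (sorted): [[1,6],[8,5],[12,0]]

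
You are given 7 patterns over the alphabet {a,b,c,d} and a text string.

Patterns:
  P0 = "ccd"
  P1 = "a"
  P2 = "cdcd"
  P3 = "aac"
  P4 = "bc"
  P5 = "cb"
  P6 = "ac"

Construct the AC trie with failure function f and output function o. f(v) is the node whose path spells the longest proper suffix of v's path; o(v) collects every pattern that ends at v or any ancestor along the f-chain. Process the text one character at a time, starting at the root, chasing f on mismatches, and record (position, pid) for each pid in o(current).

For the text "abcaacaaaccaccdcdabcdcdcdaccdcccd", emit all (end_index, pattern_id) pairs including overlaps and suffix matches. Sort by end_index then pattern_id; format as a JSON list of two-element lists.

Build:
Trie nodes:
  0='ε' goto a→4 b→10 c→1
  1='c' goto b→12 c→2 d→5
  2='cc' goto d→3
  3='ccd' goto ·  ←P0
  4='a' goto a→8 c→13  ←P1
  5='cd' goto c→6
  6='cdc' goto d→7
  7='cdcd' goto ·  ←P2
  8='aa' goto c→9
  9='aac' goto ·  ←P3
  10='b' goto c→11
  11='bc' goto ·  ←P4
  12='cb' goto ·  ←P5
  13='ac' goto ·  ←P6

Failure links (BFS by depth):
  fail(1) 'c': from fail(0)=0 chase 'c': 0 ⇒ 0;  out=∅∪out(0)=∅
  fail(4) 'a': from fail(0)=0 chase 'a': 0 ⇒ 0;  out={1}∪out(0)={1}
  fail(10) 'b': from fail(0)=0 chase 'b': 0 ⇒ 0;  out=∅∪out(0)=∅
  fail(2) 'cc': from fail(1)=0 chase 'c': 0 ⇒ 1;  out=∅∪out(1)=∅
  fail(5) 'cd': from fail(1)=0 chase 'd': 0 ⇒ 0;  out=∅∪out(0)=∅
  fail(8) 'aa': from fail(4)=0 chase 'a': 0 ⇒ 4;  out=∅∪out(4)={1}
  fail(11) 'bc': from fail(10)=0 chase 'c': 0 ⇒ 1;  out={4}∪out(1)={4}
  fail(12) 'cb': from fail(1)=0 chase 'b': 0 ⇒ 10;  out={5}∪out(10)={5}
  fail(13) 'ac': from fail(4)=0 chase 'c': 0 ⇒ 1;  out={6}∪out(1)={6}
  fail(3) 'ccd': from fail(2)=1 chase 'd': 1 ⇒ 5;  out={0}∪out(5)={0}
  fail(6) 'cdc': from fail(5)=0 chase 'c': 0 ⇒ 1;  out=∅∪out(1)=∅
  fail(9) 'aac': from fail(8)=4 chase 'c': 4 ⇒ 13;  out={3}∪out(13)={3,6}
  fail(7) 'cdcd': from fail(6)=1 chase 'd': 1 ⇒ 5;  out={2}∪out(5)={2}

Text stream:
pos 0 'a': at 4  → match P1@[0:0]
pos 1 'b': at 10 (via fail)
pos 2 'c': at 11  → match P4@[1:2]
pos 3 'a': at 4 (via fail)  → match P1@[3:3]
pos 4 'a': at 8  → match P1@[4:4]
pos 5 'c': at 9  → match P3@[3:5],P6@[4:5]
pos 6 'a': at 4 (via fail)  → match P1@[6:6]
pos 7 'a': at 8  → match P1@[7:7]
pos 8 'a': at 8 (via fail)  → match P1@[8:8]
pos 9 'c': at 9  → match P3@[7:9],P6@[8:9]
pos 10 'c': at 2 (via fail)
pos 11 'a': at 4 (via fail)  → match P1@[11:11]
pos 12 'c': at 13  → match P6@[11:12]
pos 13 'c': at 2 (via fail)
pos 14 'd': at 3  → match P0@[12:14]
pos 15 'c': at 6 (via fail)
pos 16 'd': at 7  → match P2@[13:16]
pos 17 'a': at 4 (via fail)  → match P1@[17:17]
pos 18 'b': at 10 (via fail)
pos 19 'c': at 11  → match P4@[18:19]
pos 20 'd': at 5 (via fail)
pos 21 'c': at 6
pos 22 'd': at 7  → match P2@[19:22]
pos 23 'c': at 6 (via fail)
pos 24 'd': at 7  → match P2@[21:24]
pos 25 'a': at 4 (via fail)  → match P1@[25:25]
pos 26 'c': at 13  → match P6@[25:26]
pos 27 'c': at 2 (via fail)
pos 28 'd': at 3  → match P0@[26:28]
pos 29 'c': at 6 (via fail)
pos 30 'c': at 2 (via fail)
pos 31 'c': at 2 (via fail)
pos 32 'd': at 3  → match P0@[30:32]

All matches (sorted): [[0,1],[2,4],[3,1],[4,1],[5,3],[5,6],[6,1],[7,1],[8,1],[9,3],[9,6],[11,1],[12,6],[14,0],[16,2],[17,1],[19,4],[22,2],[24,2],[25,1],[26,6],[28,0],[32,0]]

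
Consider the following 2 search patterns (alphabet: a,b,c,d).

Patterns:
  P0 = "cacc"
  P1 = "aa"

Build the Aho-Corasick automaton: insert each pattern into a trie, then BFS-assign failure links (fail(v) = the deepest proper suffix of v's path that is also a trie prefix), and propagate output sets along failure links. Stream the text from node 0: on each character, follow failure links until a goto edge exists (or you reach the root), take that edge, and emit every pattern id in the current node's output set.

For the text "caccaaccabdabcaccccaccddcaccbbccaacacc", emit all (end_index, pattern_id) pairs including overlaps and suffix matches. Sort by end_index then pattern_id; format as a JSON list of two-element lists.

Construct AC machine:
Trie (insert patterns):
  0='ε' goto a→5 c→1
  1='c' goto a→2
  2='ca' goto c→3
  3='cac' goto c→4
  4='cacc' goto ·  ←P0
  5='a' goto a→6
  6='aa' goto ·  ←P1

BFS fail/out derivation:
  fail(1) 'c': from fail(0)=0 chase 'c': 0 ⇒ 0;  out=∅∪out(0)=∅
  fail(5) 'a': from fail(0)=0 chase 'a': 0 ⇒ 0;  out=∅∪out(0)=∅
  fail(2) 'ca': from fail(1)=0 chase 'a': 0 ⇒ 5;  out=∅∪out(5)=∅
  fail(6) 'aa': from fail(5)=0 chase 'a': 0 ⇒ 5;  out={1}∪out(5)={1}
  fail(3) 'cac': from fail(2)=5 chase 'c': 5→0 ⇒ 1;  out=∅∪out(1)=∅
  fail(4) 'cacc': from fail(3)=1 chase 'c': 1→0 ⇒ 1;  out={0}∪out(1)={0}

Text stream:
pos 0 'c': at 1
pos 1 'a': at 2
pos 2 'c': at 3
pos 3 'c': at 4  → match P0@[0:3]
pos 4 'a': at 2 (fail-walked)
pos 5 'a': at 6 (fail-walked)  → match P1@[4:5]
pos 6 'c': at 1 (fail-walked)
pos 7 'c': at 1 (fail-walked)
pos 8 'a': at 2
pos 9 'b': at 0 (fail-walked)
pos 10 'd': at 0
pos 11 'a': at 5
pos 12 'b': at 0 (fail-walked)
pos 13 'c': at 1
pos 14 'a': at 2
pos 15 'c': at 3
pos 16 'c': at 4  → match P0@[13:16]
pos 17 'c': at 1 (fail-walked)
pos 18 'c': at 1 (fail-walked)
pos 19 'a': at 2
pos 20 'c': at 3
pos 21 'c': at 4  → match P0@[18:21]
pos 22 'd': at 0 (fail-walked)
pos 23 'd': at 0
pos 24 'c': at 1
pos 25 'a': at 2
pos 26 'c': at 3
pos 27 'c': at 4  → match P0@[24:27]
pos 28 'b': at 0 (fail-walked)
pos 29 'b': at 0
pos 30 'c': at 1
pos 31 'c': at 1 (fail-walked)
pos 32 'a': at 2
pos 33 'a': at 6 (fail-walked)  → match P1@[32:33]
pos 34 'c': at 1 (fail-walked)
pos 35 'a': at 2
pos 36 'c': at 3
pos 37 'c': at 4  → match P0@[34:37]

Result: [[3,0],[5,1],[16,0],[21,0],[27,0],[33,1],[37,0]]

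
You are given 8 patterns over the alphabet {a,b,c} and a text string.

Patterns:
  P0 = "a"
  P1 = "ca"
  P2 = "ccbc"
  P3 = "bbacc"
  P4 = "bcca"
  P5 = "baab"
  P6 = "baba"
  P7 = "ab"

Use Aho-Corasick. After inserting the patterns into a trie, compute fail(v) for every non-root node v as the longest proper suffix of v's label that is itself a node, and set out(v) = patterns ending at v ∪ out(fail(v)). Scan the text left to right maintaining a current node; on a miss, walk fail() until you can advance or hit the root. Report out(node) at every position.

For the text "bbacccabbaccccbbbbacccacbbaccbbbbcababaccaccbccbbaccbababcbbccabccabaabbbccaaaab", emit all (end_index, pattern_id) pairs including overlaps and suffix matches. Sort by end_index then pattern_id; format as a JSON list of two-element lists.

Build:
Trie (insert patterns):
  0='ε' goto a→1 b→7 c→2
  1='a' goto b→20  [P0 ends]
  2='c' goto a→3 c→4
  3='ca' goto ·  [P1 ends]
  4='cc' goto b→5
  5='ccb' goto c→6
  6='ccbc' goto ·  [P2 ends]
  7='b' goto a→15 b→8 c→12
  8='bb' goto a→9
  9='bba' goto c→10
  10='bbac' goto c→11
  11='bbacc' goto ·  [P3 ends]
  12='bc' goto c→13
  13='bcc' goto a→14
  14='bcca' goto ·  [P4 ends]
  15='ba' goto a→16 b→18
  16='baa' goto b→17
  17='baab' goto ·  [P5 ends]
  18='bab' goto a→19
  19='baba' goto ·  [P6 ends]
  20='ab' goto ·  [P7 ends]

Failure links (BFS by depth):
  fail(1) 'a': from fail(0)=0 chase 'a': 0 ⇒ 0;  out={0}∪out(0)={0}
  fail(2) 'c': from fail(0)=0 chase 'c': 0 ⇒ 0;  out=∅∪out(0)=∅
  fail(7) 'b': from fail(0)=0 chase 'b': 0 ⇒ 0;  out=∅∪out(0)=∅
  fail(3) 'ca': from fail(2)=0 chase 'a': 0 ⇒ 1;  out={1}∪out(1)={0,1}
  fail(4) 'cc': from fail(2)=0 chase 'c': 0 ⇒ 2;  out=∅∪out(2)=∅
  fail(8) 'bb': from fail(7)=0 chase 'b': 0 ⇒ 7;  out=∅∪out(7)=∅
  fail(12) 'bc': from fail(7)=0 chase 'c': 0 ⇒ 2;  out=∅∪out(2)=∅
  fail(15) 'ba': from fail(7)=0 chase 'a': 0 ⇒ 1;  out=∅∪out(1)={0}
  fail(20) 'ab': from fail(1)=0 chase 'b': 0 ⇒ 7;  out={7}∪out(7)={7}
  fail(5) 'ccb': from fail(4)=2 chase 'b': 2→0 ⇒ 7;  out=∅∪out(7)=∅
  fail(9) 'bba': from fail(8)=7 chase 'a': 7 ⇒ 15;  out=∅∪out(15)={0}
  fail(13) 'bcc': from fail(12)=2 chase 'c': 2 ⇒ 4;  out=∅∪out(4)=∅
  fail(16) 'baa': from fail(15)=1 chase 'a': 1→0 ⇒ 1;  out=∅∪out(1)={0}
  fail(18) 'bab': from fail(15)=1 chase 'b': 1 ⇒ 20;  out=∅∪out(20)={7}
  fail(6) 'ccbc': from fail(5)=7 chase 'c': 7 ⇒ 12;  out={2}∪out(12)={2}
  fail(10) 'bbac': from fail(9)=15 chase 'c': 15→1→0 ⇒ 2;  out=∅∪out(2)=∅
  fail(14) 'bcca': from fail(13)=4 chase 'a': 4→2 ⇒ 3;  out={4}∪out(3)={0,1,4}
  fail(17) 'baab': from fail(16)=1 chase 'b': 1 ⇒ 20;  out={5}∪out(20)={5,7}
  fail(19) 'baba': from fail(18)=20 chase 'a': 20→7 ⇒ 15;  out={6}∪out(15)={0,6}
  fail(11) 'bbacc': from fail(10)=2 chase 'c': 2 ⇒ 4;  out={3}∪out(4)={3}

Scan:
i=0 'b': node 0→7
i=1 'b': node 7→8
i=2 'a': node 8→9  → match P0@[2:2]
i=3 'c': node 9→10
i=4 'c': node 10→11  → match P3@[0:4]
i=5 'c': node 11→4 (fail-walked)
i=6 'a': node 4→3 (fail-walked)  → match P0@[6:6],P1@[5:6]
i=7 'b': node 3→20 (fail-walked)  → match P7@[6:7]
i=8 'b': node 20→8 (fail-walked)
i=9 'a': node 8→9  → match P0@[9:9]
i=10 'c': node 9→10
i=11 'c': node 10→11  → match P3@[7:11]
i=12 'c': node 11→4 (fail-walked)
i=13 'c': node 4→4 (fail-walked)
i=14 'b': node 4→5
i=15 'b': node 5→8 (fail-walked)
i=16 'b': node 8→8 (fail-walked)
i=17 'b': node 8→8 (fail-walked)
i=18 'a': node 8→9  → match P0@[18:18]
i=19 'c': node 9→10
i=20 'c': node 10→11  → match P3@[16:20]
i=21 'c': node 11→4 (fail-walked)
i=22 'a': node 4→3 (fail-walked)  → match P0@[22:22],P1@[21:22]
i=23 'c': node 3→2 (fail-walked)
i=24 'b': node 2→7 (fail-walked)
i=25 'b': node 7→8
i=26 'a': node 8→9  → match P0@[26:26]
i=27 'c': node 9→10
i=28 'c': node 10→11  → match P3@[24:28]
i=29 'b': node 11→5 (fail-walked)
i=30 'b': node 5→8 (fail-walked)
i=31 'b': node 8→8 (fail-walked)
i=32 'b': node 8→8 (fail-walked)
i=33 'c': node 8→12 (fail-walked)
i=34 'a': node 12→3 (fail-walked)  → match P0@[34:34],P1@[33:34]
i=35 'b': node 3→20 (fail-walked)  → match P7@[34:35]
i=36 'a': node 20→15 (fail-walked)  → match P0@[36:36]
i=37 'b': node 15→18  → match P7@[36:37]
i=38 'a': node 18→19  → match P0@[38:38],P6@[35:38]
i=39 'c': node 19→2 (fail-walked)
i=40 'c': node 2→4
i=41 'a': node 4→3 (fail-walked)  → match P0@[41:41],P1@[40:41]
i=42 'c': node 3→2 (fail-walked)
i=43 'c': node 2→4
i=44 'b': node 4→5
i=45 'c': node 5→6  → match P2@[42:45]
i=46 'c': node 6→13 (fail-walked)
i=47 'b': node 13→5 (fail-walked)
i=48 'b': node 5→8 (fail-walked)
i=49 'a': node 8→9  → match P0@[49:49]
i=50 'c': node 9→10
i=51 'c': node 10→11  → match P3@[47:51]
i=52 'b': node 11→5 (fail-walked)
i=53 'a': node 5→15 (fail-walked)  → match P0@[53:53]
i=54 'b': node 15→18  → match P7@[53:54]
i=55 'a': node 18→19  → match P0@[55:55],P6@[52:55]
i=56 'b': node 19→18 (fail-walked)  → match P7@[55:56]
i=57 'c': node 18→12 (fail-walked)
i=58 'b': node 12→7 (fail-walked)
i=59 'b': node 7→8
i=60 'c': node 8→12 (fail-walked)
i=61 'c': node 12→13
i=62 'a': node 13→14  → match P0@[62:62],P1@[61:62],P4@[59:62]
i=63 'b': node 14→20 (fail-walked)  → match P7@[62:63]
i=64 'c': node 20→12 (fail-walked)
i=65 'c': node 12→13
i=66 'a': node 13→14  → match P0@[66:66],P1@[65:66],P4@[63:66]
i=67 'b': node 14→20 (fail-walked)  → match P7@[66:67]
i=68 'a': node 20→15 (fail-walked)  → match P0@[68:68]
i=69 'a': node 15→16  → match P0@[69:69]
i=70 'b': node 16→17  → match P5@[67:70],P7@[69:70]
i=71 'b': node 17→8 (fail-walked)
i=72 'b': node 8→8 (fail-walked)
i=73 'c': node 8→12 (fail-walked)
i=74 'c': node 12→13
i=75 'a': node 13→14  → match P0@[75:75],P1@[74:75],P4@[72:75]
i=76 'a': node 14→1 (fail-walked)  → match P0@[76:76]
i=77 'a': node 1→1 (fail-walked)  → match P0@[77:77]
i=78 'a': node 1→1 (fail-walked)  → match P0@[78:78]
i=79 'b': node 1→20  → match P7@[78:79]

All matches (sorted): [[2,0],[4,3],[6,0],[6,1],[7,7],[9,0],[11,3],[18,0],[20,3],[22,0],[22,1],[26,0],[28,3],[34,0],[34,1],[35,7],[36,0],[37,7],[38,0],[38,6],[41,0],[41,1],[45,2],[49,0],[51,3],[53,0],[54,7],[55,0],[55,6],[56,7],[62,0],[62,1],[62,4],[63,7],[66,0],[66,1],[66,4],[67,7],[68,0],[69,0],[70,5],[70,7],[75,0],[75,1],[75,4],[76,0],[77,0],[78,0],[79,7]]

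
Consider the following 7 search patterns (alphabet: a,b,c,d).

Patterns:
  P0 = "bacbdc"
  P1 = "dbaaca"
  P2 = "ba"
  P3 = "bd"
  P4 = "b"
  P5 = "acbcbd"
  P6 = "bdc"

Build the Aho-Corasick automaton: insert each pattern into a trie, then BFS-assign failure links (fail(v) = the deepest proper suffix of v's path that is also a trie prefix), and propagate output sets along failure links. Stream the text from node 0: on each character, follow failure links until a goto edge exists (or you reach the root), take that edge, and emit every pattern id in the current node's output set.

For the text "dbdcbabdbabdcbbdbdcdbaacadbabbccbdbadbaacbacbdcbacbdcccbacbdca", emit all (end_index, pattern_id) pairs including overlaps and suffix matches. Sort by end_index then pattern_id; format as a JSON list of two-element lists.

Build:
Trie nodes:
  0='ε' goto a→14 b→1 d→7
  1='b' goto a→2 d→13  ←P4
  2='ba' goto c→3  ←P2
  3='bac' goto b→4
  4='bacb' goto d→5
  5='bacbd' goto c→6
  6='bacbdc' goto ·  ←P0
  7='d' goto b→8
  8='db' goto a→9
  9='dba' goto a→10
  10='dbaa' goto c→11
  11='dbaac' goto a→12
  12='dbaaca' goto ·  ←P1
  13='bd' goto c→20  ←P3
  14='a' goto c→15
  15='ac' goto b→16
  16='acb' goto c→17
  17='acbc' goto b→18
  18='acbcb' goto d→19
  19='acbcbd' goto ·  ←P5
  20='bdc' goto ·  ←P6

Failure links (BFS by depth):
  fail(1) 'b': from fail(0)=0 chase 'b': 0 ⇒ 0;  out={4}∪out(0)={4}
  fail(7) 'd': from fail(0)=0 chase 'd': 0 ⇒ 0;  out=∅∪out(0)=∅
  fail(14) 'a': from fail(0)=0 chase 'a': 0 ⇒ 0;  out=∅∪out(0)=∅
  fail(2) 'ba': from fail(1)=0 chase 'a': 0 ⇒ 14;  out={2}∪out(14)={2}
  fail(8) 'db': from fail(7)=0 chase 'b': 0 ⇒ 1;  out=∅∪out(1)={4}
  fail(13) 'bd': from fail(1)=0 chase 'd': 0 ⇒ 7;  out={3}∪out(7)={3}
  fail(15) 'ac': from fail(14)=0 chase 'c': 0 ⇒ 0;  out=∅∪out(0)=∅
  fail(3) 'bac': from fail(2)=14 chase 'c': 14 ⇒ 15;  out=∅∪out(15)=∅
  fail(9) 'dba': from fail(8)=1 chase 'a': 1 ⇒ 2;  out=∅∪out(2)={2}
  fail(16) 'acb': from fail(15)=0 chase 'b': 0 ⇒ 1;  out=∅∪out(1)={4}
  fail(20) 'bdc': from fail(13)=7 chase 'c': 7→0 ⇒ 0;  out={6}∪out(0)={6}
  fail(4) 'bacb': from fail(3)=15 chase 'b': 15 ⇒ 16;  out=∅∪out(16)={4}
  fail(10) 'dbaa': from fail(9)=2 chase 'a': 2→14→0 ⇒ 14;  out=∅∪out(14)=∅
  fail(17) 'acbc': from fail(16)=1 chase 'c': 1→0 ⇒ 0;  out=∅∪out(0)=∅
  fail(5) 'bacbd': from fail(4)=16 chase 'd': 16→1 ⇒ 13;  out=∅∪out(13)={3}
  fail(11) 'dbaac': from fail(10)=14 chase 'c': 14 ⇒ 15;  out=∅∪out(15)=∅
  fail(18) 'acbcb': from fail(17)=0 chase 'b': 0 ⇒ 1;  out=∅∪out(1)={4}
  fail(6) 'bacbdc': from fail(5)=13 chase 'c': 13 ⇒ 20;  out={0}∪out(20)={0,6}
  fail(12) 'dbaaca': from fail(11)=15 chase 'a': 15→0 ⇒ 14;  out={1}∪out(14)={1}
  fail(19) 'acbcbd': from fail(18)=1 chase 'd': 1 ⇒ 13;  out={5}∪out(13)={3,5}

Run:
i=0 'd': node 0→7
i=1 'b': node 7→8  emit P4@[1:1]
i=2 'd': node 8→13 ·f  emit P3@[1:2]
i=3 'c': node 13→20  emit P6@[1:3]
i=4 'b': node 20→1 ·f  emit P4@[4:4]
i=5 'a': node 1→2  emit P2@[4:5]
i=6 'b': node 2→1 ·f  emit P4@[6:6]
i=7 'd': node 1→13  emit P3@[6:7]
i=8 'b': node 13→8 ·f  emit P4@[8:8]
i=9 'a': node 8→9  emit P2@[8:9]
i=10 'b': node 9→1 ·f  emit P4@[10:10]
i=11 'd': node 1→13  emit P3@[10:11]
i=12 'c': node 13→20  emit P6@[10:12]
i=13 'b': node 20→1 ·f  emit P4@[13:13]
i=14 'b': node 1→1 ·f  emit P4@[14:14]
i=15 'd': node 1→13  emit P3@[14:15]
i=16 'b': node 13→8 ·f  emit P4@[16:16]
i=17 'd': node 8→13 ·f  emit P3@[16:17]
i=18 'c': node 13→20  emit P6@[16:18]
i=19 'd': node 20→7 ·f
i=20 'b': node 7→8  emit P4@[20:20]
i=21 'a': node 8→9  emit P2@[20:21]
i=22 'a': node 9→10
i=23 'c': node 10→11
i=24 'a': node 11→12  emit P1@[19:24]
i=25 'd': node 12→7 ·f
i=26 'b': node 7→8  emit P4@[26:26]
i=27 'a': node 8→9  emit P2@[26:27]
i=28 'b': node 9→1 ·f  emit P4@[28:28]
i=29 'b': node 1→1 ·f  emit P4@[29:29]
i=30 'c': node 1→0 ·f
i=31 'c': node 0→0
i=32 'b': node 0→1  emit P4@[32:32]
i=33 'd': node 1→13  emit P3@[32:33]
i=34 'b': node 13→8 ·f  emit P4@[34:34]
i=35 'a': node 8→9  emit P2@[34:35]
i=36 'd': node 9→7 ·f
i=37 'b': node 7→8  emit P4@[37:37]
i=38 'a': node 8→9  emit P2@[37:38]
i=39 'a': node 9→10
i=40 'c': node 10→11
i=41 'b': node 11→16 ·f  emit P4@[41:41]
i=42 'a': node 16→2 ·f  emit P2@[41:42]
i=43 'c': node 2→3
i=44 'b': node 3→4  emit P4@[44:44]
i=45 'd': node 4→5  emit P3@[44:45]
i=46 'c': node 5→6  emit P0@[41:46],P6@[44:46]
i=47 'b': node 6→1 ·f  emit P4@[47:47]
i=48 'a': node 1→2  emit P2@[47:48]
i=49 'c': node 2→3
i=50 'b': node 3→4  emit P4@[50:50]
i=51 'd': node 4→5  emit P3@[50:51]
i=52 'c': node 5→6  emit P0@[47:52],P6@[50:52]
i=53 'c': node 6→0 ·f
i=54 'c': node 0→0
i=55 'b': node 0→1  emit P4@[55:55]
i=56 'a': node 1→2  emit P2@[55:56]
i=57 'c': node 2→3
i=58 'b': node 3→4  emit P4@[58:58]
i=59 'd': node 4→5  emit P3@[58:59]
i=60 'c': node 5→6  emit P0@[55:60],P6@[58:60]
i=61 'a': node 6→14 ·f

Matches: [[1,4],[2,3],[3,6],[4,4],[5,2],[6,4],[7,3],[8,4],[9,2],[10,4],[11,3],[12,6],[13,4],[14,4],[15,3],[16,4],[17,3],[18,6],[20,4],[21,2],[24,1],[26,4],[27,2],[28,4],[29,4],[32,4],[33,3],[34,4],[35,2],[37,4],[38,2],[41,4],[42,2],[44,4],[45,3],[46,0],[46,6],[47,4],[48,2],[50,4],[51,3],[52,0],[52,6],[55,4],[56,2],[58,4],[59,3],[60,0],[60,6]]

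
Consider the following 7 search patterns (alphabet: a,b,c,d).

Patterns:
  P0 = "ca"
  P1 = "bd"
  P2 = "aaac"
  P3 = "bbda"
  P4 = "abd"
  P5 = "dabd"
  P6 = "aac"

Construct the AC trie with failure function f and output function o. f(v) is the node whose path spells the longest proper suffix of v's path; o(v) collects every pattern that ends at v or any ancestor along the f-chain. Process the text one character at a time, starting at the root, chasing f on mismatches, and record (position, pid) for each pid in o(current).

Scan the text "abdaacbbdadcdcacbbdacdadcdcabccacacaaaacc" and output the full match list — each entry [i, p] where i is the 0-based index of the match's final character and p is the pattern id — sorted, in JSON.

Build:
Trie nodes:
  0='ε' goto a→5 b→3 c→1 d→14
  1='c' goto a→2
  2='ca' goto ·  [P0 ends]
  3='b' goto b→9 d→4
  4='bd' goto ·  [P1 ends]
  5='a' goto a→6 b→12
  6='aa' goto a→7 c→18
  7='aaa' goto c→8
  8='aaac' goto ·  [P2 ends]
  9='bb' goto d→10
  10='bbd' goto a→11
  11='bbda' goto ·  [P3 ends]
  12='ab' goto d→13
  13='abd' goto ·  [P4 ends]
  14='d' goto a→15
  15='da' goto b→16
  16='dab' goto d→17
  17='dabd' goto ·  [P5 ends]
  18='aac' goto ·  [P6 ends]

Failure links (BFS by depth):
  fail(1) 'c': from fail(0)=0 chase 'c': 0 ⇒ 0;  out=∅∪out(0)=∅
  fail(3) 'b': from fail(0)=0 chase 'b': 0 ⇒ 0;  out=∅∪out(0)=∅
  fail(5) 'a': from fail(0)=0 chase 'a': 0 ⇒ 0;  out=∅∪out(0)=∅
  fail(14) 'd': from fail(0)=0 chase 'd': 0 ⇒ 0;  out=∅∪out(0)=∅
  fail(2) 'ca': from fail(1)=0 chase 'a': 0 ⇒ 5;  out={0}∪out(5)={0}
  fail(4) 'bd': from fail(3)=0 chase 'd': 0 ⇒ 14;  out={1}∪out(14)={1}
  fail(6) 'aa': from fail(5)=0 chase 'a': 0 ⇒ 5;  out=∅∪out(5)=∅
  fail(9) 'bb': from fail(3)=0 chase 'b': 0 ⇒ 3;  out=∅∪out(3)=∅
  fail(12) 'ab': from fail(5)=0 chase 'b': 0 ⇒ 3;  out=∅∪out(3)=∅
  fail(15) 'da': from fail(14)=0 chase 'a': 0 ⇒ 5;  out=∅∪out(5)=∅
  fail(7) 'aaa': from fail(6)=5 chase 'a': 5 ⇒ 6;  out=∅∪out(6)=∅
  fail(10) 'bbd': from fail(9)=3 chase 'd': 3 ⇒ 4;  out=∅∪out(4)={1}
  fail(13) 'abd': from fail(12)=3 chase 'd': 3 ⇒ 4;  out={4}∪out(4)={1,4}
  fail(16) 'dab': from fail(15)=5 chase 'b': 5 ⇒ 12;  out=∅∪out(12)=∅
  fail(18) 'aac': from fail(6)=5 chase 'c': 5→0 ⇒ 1;  out={6}∪out(1)={6}
  fail(8) 'aaac': from fail(7)=6 chase 'c': 6 ⇒ 18;  out={2}∪out(18)={2,6}
  fail(11) 'bbda': from fail(10)=4 chase 'a': 4→14 ⇒ 15;  out={3}∪out(15)={3}
  fail(17) 'dabd': from fail(16)=12 chase 'd': 12 ⇒ 13;  out={5}∪out(13)={1,4,5}

Scan:
pos 0 'a': at 5
pos 1 'b': at 12
pos 2 'd': at 13  emit P1@[1:2],P4@[0:2]
pos 3 'a': at 15 (fail-walked)
pos 4 'a': at 6 (fail-walked)
pos 5 'c': at 18  emit P6@[3:5]
pos 6 'b': at 3 (fail-walked)
pos 7 'b': at 9
pos 8 'd': at 10  emit P1@[7:8]
pos 9 'a': at 11  emit P3@[6:9]
pos 10 'd': at 14 (fail-walked)
pos 11 'c': at 1 (fail-walked)
pos 12 'd': at 14 (fail-walked)
pos 13 'c': at 1 (fail-walked)
pos 14 'a': at 2  emit P0@[13:14]
pos 15 'c': at 1 (fail-walked)
pos 16 'b': at 3 (fail-walked)
pos 17 'b': at 9
pos 18 'd': at 10  emit P1@[17:18]
pos 19 'a': at 11  emit P3@[16:19]
pos 20 'c': at 1 (fail-walked)
pos 21 'd': at 14 (fail-walked)
pos 22 'a': at 15
pos 23 'd': at 14 (fail-walked)
pos 24 'c': at 1 (fail-walked)
pos 25 'd': at 14 (fail-walked)
pos 26 'c': at 1 (fail-walked)
pos 27 'a': at 2  emit P0@[26:27]
pos 28 'b': at 12 (fail-walked)
pos 29 'c': at 1 (fail-walked)
pos 30 'c': at 1 (fail-walked)
pos 31 'a': at 2  emit P0@[30:31]
pos 32 'c': at 1 (fail-walked)
pos 33 'a': at 2  emit P0@[32:33]
pos 34 'c': at 1 (fail-walked)
pos 35 'a': at 2  emit P0@[34:35]
pos 36 'a': at 6 (fail-walked)
pos 37 'a': at 7
pos 38 'a': at 7 (fail-walked)
pos 39 'c': at 8  emit P2@[36:39],P6@[37:39]
pos 40 'c': at 1 (fail-walked)

All matches (sorted): [[2,1],[2,4],[5,6],[8,1],[9,3],[14,0],[18,1],[19,3],[27,0],[31,0],[33,0],[35,0],[39,2],[39,6]]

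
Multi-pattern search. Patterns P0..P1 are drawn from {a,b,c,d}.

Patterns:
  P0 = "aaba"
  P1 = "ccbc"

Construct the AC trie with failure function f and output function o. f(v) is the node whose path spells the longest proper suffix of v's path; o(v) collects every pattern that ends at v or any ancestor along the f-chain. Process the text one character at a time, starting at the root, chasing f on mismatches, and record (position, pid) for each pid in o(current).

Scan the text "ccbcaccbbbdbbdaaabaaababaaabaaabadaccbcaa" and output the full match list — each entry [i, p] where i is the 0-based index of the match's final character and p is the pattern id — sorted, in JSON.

Construct AC machine:
Trie (insert patterns):
  0='ε' goto a→1 c→5
  1='a' goto a→2
  2='aa' goto b→3
  3='aab' goto a→4
  4='aaba' goto ·  ←P0
  5='c' goto c→6
  6='cc' goto b→7
  7='ccb' goto c→8
  8='ccbc' goto ·  ←P1

BFS fail/out derivation:
  fail(1) 'a': from fail(0)=0 chase 'a': 0 ⇒ 0;  out=∅∪out(0)=∅
  fail(5) 'c': from fail(0)=0 chase 'c': 0 ⇒ 0;  out=∅∪out(0)=∅
  fail(2) 'aa': from fail(1)=0 chase 'a': 0 ⇒ 1;  out=∅∪out(1)=∅
  fail(6) 'cc': from fail(5)=0 chase 'c': 0 ⇒ 5;  out=∅∪out(5)=∅
  fail(3) 'aab': from fail(2)=1 chase 'b': 1→0 ⇒ 0;  out=∅∪out(0)=∅
  fail(7) 'ccb': from fail(6)=5 chase 'b': 5→0 ⇒ 0;  out=∅∪out(0)=∅
  fail(4) 'aaba': from fail(3)=0 chase 'a': 0 ⇒ 1;  out={0}∪out(1)={0}
  fail(8) 'ccbc': from fail(7)=0 chase 'c': 0 ⇒ 5;  out={1}∪out(5)={1}

Scan:
i=0 'c': node 0→5
i=1 'c': node 5→6
i=2 'b': node 6→7
i=3 'c': node 7→8  ** P1@[0:3]
i=4 'a': node 8→1 (via fail)
i=5 'c': node 1→5 (via fail)
i=6 'c': node 5→6
i=7 'b': node 6→7
i=8 'b': node 7→0 (via fail)
i=9 'b': node 0→0
i=10 'd': node 0→0
i=11 'b': node 0→0
i=12 'b': node 0→0
i=13 'd': node 0→0
i=14 'a': node 0→1
i=15 'a': node 1→2
i=16 'a': node 2→2 (via fail)
i=17 'b': node 2→3
i=18 'a': node 3→4  ** P0@[15:18]
i=19 'a': node 4→2 (via fail)
i=20 'a': node 2→2 (via fail)
i=21 'b': node 2→3
i=22 'a': node 3→4  ** P0@[19:22]
i=23 'b': node 4→0 (via fail)
i=24 'a': node 0→1
i=25 'a': node 1→2
i=26 'a': node 2→2 (via fail)
i=27 'b': node 2→3
i=28 'a': node 3→4  ** P0@[25:28]
i=29 'a': node 4→2 (via fail)
i=30 'a': node 2→2 (via fail)
i=31 'b': node 2→3
i=32 'a': node 3→4  ** P0@[29:32]
i=33 'd': node 4→0 (via fail)
i=34 'a': node 0→1
i=35 'c': node 1→5 (via fail)
i=36 'c': node 5→6
i=37 'b': node 6→7
i=38 'c': node 7→8  ** P1@[35:38]
i=39 'a': node 8→1 (via fail)
i=40 'a': node 1→2

All matches (sorted): [[3,1],[18,0],[22,0],[28,0],[32,0],[38,1]]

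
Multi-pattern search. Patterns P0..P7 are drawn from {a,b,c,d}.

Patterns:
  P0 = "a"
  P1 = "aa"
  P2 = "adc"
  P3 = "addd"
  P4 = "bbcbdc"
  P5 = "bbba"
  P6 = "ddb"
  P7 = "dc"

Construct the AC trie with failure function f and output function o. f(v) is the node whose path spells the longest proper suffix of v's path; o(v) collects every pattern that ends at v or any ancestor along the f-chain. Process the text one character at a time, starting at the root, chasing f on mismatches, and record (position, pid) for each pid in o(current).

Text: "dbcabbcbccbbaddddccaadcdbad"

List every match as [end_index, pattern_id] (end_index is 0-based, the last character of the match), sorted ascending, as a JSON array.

Build:
Trie (insert patterns):
  n0 'ε': a→1 b→7 d→15
  n1 'a': a→2 d→3  [P0 ends]
  n2 'aa': ·  [P1 ends]
  n3 'ad': c→4 d→5
  n4 'adc': ·  [P2 ends]
  n5 'add': d→6
  n6 'addd': ·  [P3 ends]
  n7 'b': b→8
  n8 'bb': b→13 c→9
  n9 'bbc': b→10
  n10 'bbcb': d→11
  n11 'bbcbd': c→12
  n12 'bbcbdc': ·  [P4 ends]
  n13 'bbb': a→14
  n14 'bbba': ·  [P5 ends]
  n15 'd': c→18 d→16
  n16 'dd': b→17
  n17 'ddb': ·  [P6 ends]
  n18 'dc': ·  [P7 ends]

Failure links (BFS by depth):
  fail(1) 'a': from fail(0)=0 chase 'a': 0 ⇒ 0;  out={0}∪out(0)={0}
  fail(7) 'b': from fail(0)=0 chase 'b': 0 ⇒ 0;  out=∅∪out(0)=∅
  fail(15) 'd': from fail(0)=0 chase 'd': 0 ⇒ 0;  out=∅∪out(0)=∅
  fail(2) 'aa': from fail(1)=0 chase 'a': 0 ⇒ 1;  out={1}∪out(1)={0,1}
  fail(3) 'ad': from fail(1)=0 chase 'd': 0 ⇒ 15;  out=∅∪out(15)=∅
  fail(8) 'bb': from fail(7)=0 chase 'b': 0 ⇒ 7;  out=∅∪out(7)=∅
  fail(16) 'dd': from fail(15)=0 chase 'd': 0 ⇒ 15;  out=∅∪out(15)=∅
  fail(18) 'dc': from fail(15)=0 chase 'c': 0 ⇒ 0;  out={7}∪out(0)={7}
  fail(4) 'adc': from fail(3)=15 chase 'c': 15 ⇒ 18;  out={2}∪out(18)={2,7}
  fail(5) 'add': from fail(3)=15 chase 'd': 15 ⇒ 16;  out=∅∪out(16)=∅
  fail(9) 'bbc': from fail(8)=7 chase 'c': 7→0 ⇒ 0;  out=∅∪out(0)=∅
  fail(13) 'bbb': from fail(8)=7 chase 'b': 7 ⇒ 8;  out=∅∪out(8)=∅
  fail(17) 'ddb': from fail(16)=15 chase 'b': 15→0 ⇒ 7;  out={6}∪out(7)={6}
  fail(6) 'addd': from fail(5)=16 chase 'd': 16→15 ⇒ 16;  out={3}∪out(16)={3}
  fail(10) 'bbcb': from fail(9)=0 chase 'b': 0 ⇒ 7;  out=∅∪out(7)=∅
  fail(14) 'bbba': from fail(13)=8 chase 'a': 8→7→0 ⇒ 1;  out={5}∪out(1)={0,5}
  fail(11) 'bbcbd': from fail(10)=7 chase 'd': 7→0 ⇒ 15;  out=∅∪out(15)=∅
  fail(12) 'bbcbdc': from fail(11)=15 chase 'c': 15 ⇒ 18;  out={4}∪out(18)={4,7}

Run:
i=0 'd': node 0→15
i=1 'b': node 15→7 (fail-walked)
i=2 'c': node 7→0 (fail-walked)
i=3 'a': node 0→1  emit P0@[3:3]
i=4 'b': node 1→7 (fail-walked)
i=5 'b': node 7→8
i=6 'c': node 8→9
i=7 'b': node 9→10
i=8 'c': node 10→0 (fail-walked)
i=9 'c': node 0→0
i=10 'b': node 0→7
i=11 'b': node 7→8
i=12 'a': node 8→1 (fail-walked)  emit P0@[12:12]
i=13 'd': node 1→3
i=14 'd': node 3→5
i=15 'd': node 5→6  emit P3@[12:15]
i=16 'd': node 6→16 (fail-walked)
i=17 'c': node 16→18 (fail-walked)  emit P7@[16:17]
i=18 'c': node 18→0 (fail-walked)
i=19 'a': node 0→1  emit P0@[19:19]
i=20 'a': node 1→2  emit P0@[20:20],P1@[19:20]
i=21 'd': node 2→3 (fail-walked)
i=22 'c': node 3→4  emit P2@[20:22],P7@[21:22]
i=23 'd': node 4→15 (fail-walked)
i=24 'b': node 15→7 (fail-walked)
i=25 'a': node 7→1 (fail-walked)  emit P0@[25:25]
i=26 'd': node 1→3

Matches: [[3,0],[12,0],[15,3],[17,7],[19,0],[20,0],[20,1],[22,2],[22,7],[25,0]]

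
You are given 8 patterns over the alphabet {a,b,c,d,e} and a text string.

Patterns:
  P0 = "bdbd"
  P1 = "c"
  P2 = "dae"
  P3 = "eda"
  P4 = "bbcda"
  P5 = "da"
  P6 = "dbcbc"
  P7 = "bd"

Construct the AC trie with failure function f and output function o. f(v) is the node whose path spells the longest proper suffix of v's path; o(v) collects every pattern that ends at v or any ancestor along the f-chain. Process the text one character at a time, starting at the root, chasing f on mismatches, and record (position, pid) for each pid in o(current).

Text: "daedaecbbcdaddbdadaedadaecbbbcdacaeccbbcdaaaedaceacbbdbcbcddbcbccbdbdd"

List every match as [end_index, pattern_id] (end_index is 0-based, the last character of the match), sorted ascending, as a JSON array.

Build automaton:
Trie (insert patterns):
  n0 'ε': b→1 c→5 d→6 e→9
  n1 'b': b→12 d→2
  n2 'bd': b→3  ←P7
  n3 'bdb': d→4
  n4 'bdbd': ·  ←P0
  n5 'c': ·  ←P1
  n6 'd': a→7 b→16
  n7 'da': e→8  ←P5
  n8 'dae': ·  ←P2
  n9 'e': d→10
  n10 'ed': a→11
  n11 'eda': ·  ←P3
  n12 'bb': c→13
  n13 'bbc': d→14
  n14 'bbcd': a→15
  n15 'bbcda': ·  ←P4
  n16 'db': c→17
  n17 'dbc': b→18
  n18 'dbcb': c→19
  n19 'dbcbc': ·  ←P6

BFS fail/out derivation:
  fail(1) 'b': from fail(0)=0 chase 'b': 0 ⇒ 0;  out=∅∪out(0)=∅
  fail(5) 'c': from fail(0)=0 chase 'c': 0 ⇒ 0;  out={1}∪out(0)={1}
  fail(6) 'd': from fail(0)=0 chase 'd': 0 ⇒ 0;  out=∅∪out(0)=∅
  fail(9) 'e': from fail(0)=0 chase 'e': 0 ⇒ 0;  out=∅∪out(0)=∅
  fail(2) 'bd': from fail(1)=0 chase 'd': 0 ⇒ 6;  out={7}∪out(6)={7}
  fail(7) 'da': from fail(6)=0 chase 'a': 0 ⇒ 0;  out={5}∪out(0)={5}
  fail(10) 'ed': from fail(9)=0 chase 'd': 0 ⇒ 6;  out=∅∪out(6)=∅
  fail(12) 'bb': from fail(1)=0 chase 'b': 0 ⇒ 1;  out=∅∪out(1)=∅
  fail(16) 'db': from fail(6)=0 chase 'b': 0 ⇒ 1;  out=∅∪out(1)=∅
  fail(3) 'bdb': from fail(2)=6 chase 'b': 6 ⇒ 16;  out=∅∪out(16)=∅
  fail(8) 'dae': from fail(7)=0 chase 'e': 0 ⇒ 9;  out={2}∪out(9)={2}
  fail(11) 'eda': from fail(10)=6 chase 'a': 6 ⇒ 7;  out={3}∪out(7)={3,5}
  fail(13) 'bbc': from fail(12)=1 chase 'c': 1→0 ⇒ 5;  out=∅∪out(5)={1}
  fail(17) 'dbc': from fail(16)=1 chase 'c': 1→0 ⇒ 5;  out=∅∪out(5)={1}
  fail(4) 'bdbd': from fail(3)=16 chase 'd': 16→1 ⇒ 2;  out={0}∪out(2)={0,7}
  fail(14) 'bbcd': from fail(13)=5 chase 'd': 5→0 ⇒ 6;  out=∅∪out(6)=∅
  fail(18) 'dbcb': from fail(17)=5 chase 'b': 5→0 ⇒ 1;  out=∅∪out(1)=∅
  fail(15) 'bbcda': from fail(14)=6 chase 'a': 6 ⇒ 7;  out={4}∪out(7)={4,5}
  fail(19) 'dbcbc': from fail(18)=1 chase 'c': 1→0 ⇒ 5;  out={6}∪out(5)={1,6}

Scan:
pos 0 'd': at 6
pos 1 'a': at 7  → match P5@[0:1]
pos 2 'e': at 8  → match P2@[0:2]
pos 3 'd': at 10 ·f
pos 4 'a': at 11  → match P3@[2:4],P5@[3:4]
pos 5 'e': at 8 ·f  → match P2@[3:5]
pos 6 'c': at 5 ·f  → match P1@[6:6]
pos 7 'b': at 1 ·f
pos 8 'b': at 12
pos 9 'c': at 13  → match P1@[9:9]
pos 10 'd': at 14
pos 11 'a': at 15  → match P4@[7:11],P5@[10:11]
pos 12 'd': at 6 ·f
pos 13 'd': at 6 ·f
pos 14 'b': at 16
pos 15 'd': at 2 ·f  → match P7@[14:15]
pos 16 'a': at 7 ·f  → match P5@[15:16]
pos 17 'd': at 6 ·f
pos 18 'a': at 7  → match P5@[17:18]
pos 19 'e': at 8  → match P2@[17:19]
pos 20 'd': at 10 ·f
pos 21 'a': at 11  → match P3@[19:21],P5@[20:21]
pos 22 'd': at 6 ·f
pos 23 'a': at 7  → match P5@[22:23]
pos 24 'e': at 8  → match P2@[22:24]
pos 25 'c': at 5 ·f  → match P1@[25:25]
pos 26 'b': at 1 ·f
pos 27 'b': at 12
pos 28 'b': at 12 ·f
pos 29 'c': at 13  → match P1@[29:29]
pos 30 'd': at 14
pos 31 'a': at 15  → match P4@[27:31],P5@[30:31]
pos 32 'c': at 5 ·f  → match P1@[32:32]
pos 33 'a': at 0 ·f
pos 34 'e': at 9
pos 35 'c': at 5 ·f  → match P1@[35:35]
pos 36 'c': at 5 ·f  → match P1@[36:36]
pos 37 'b': at 1 ·f
pos 38 'b': at 12
pos 39 'c': at 13  → match P1@[39:39]
pos 40 'd': at 14
pos 41 'a': at 15  → match P4@[37:41],P5@[40:41]
pos 42 'a': at 0 ·f
pos 43 'a': at 0
pos 44 'e': at 9
pos 45 'd': at 10
pos 46 'a': at 11  → match P3@[44:46],P5@[45:46]
pos 47 'c': at 5 ·f  → match P1@[47:47]
pos 48 'e': at 9 ·f
pos 49 'a': at 0 ·f
pos 50 'c': at 5  → match P1@[50:50]
pos 51 'b': at 1 ·f
pos 52 'b': at 12
pos 53 'd': at 2 ·f  → match P7@[52:53]
pos 54 'b': at 3
pos 55 'c': at 17 ·f  → match P1@[55:55]
pos 56 'b': at 18
pos 57 'c': at 19  → match P1@[57:57],P6@[53:57]
pos 58 'd': at 6 ·f
pos 59 'd': at 6 ·f
pos 60 'b': at 16
pos 61 'c': at 17  → match P1@[61:61]
pos 62 'b': at 18
pos 63 'c': at 19  → match P1@[63:63],P6@[59:63]
pos 64 'c': at 5 ·f  → match P1@[64:64]
pos 65 'b': at 1 ·f
pos 66 'd': at 2  → match P7@[65:66]
pos 67 'b': at 3
pos 68 'd': at 4  → match P0@[65:68],P7@[67:68]
pos 69 'd': at 6 ·f

Matches: [[1,5],[2,2],[4,3],[4,5],[5,2],[6,1],[9,1],[11,4],[11,5],[15,7],[16,5],[18,5],[19,2],[21,3],[21,5],[23,5],[24,2],[25,1],[29,1],[31,4],[31,5],[32,1],[35,1],[36,1],[39,1],[41,4],[41,5],[46,3],[46,5],[47,1],[50,1],[53,7],[55,1],[57,1],[57,6],[61,1],[63,1],[63,6],[64,1],[66,7],[68,0],[68,7]]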